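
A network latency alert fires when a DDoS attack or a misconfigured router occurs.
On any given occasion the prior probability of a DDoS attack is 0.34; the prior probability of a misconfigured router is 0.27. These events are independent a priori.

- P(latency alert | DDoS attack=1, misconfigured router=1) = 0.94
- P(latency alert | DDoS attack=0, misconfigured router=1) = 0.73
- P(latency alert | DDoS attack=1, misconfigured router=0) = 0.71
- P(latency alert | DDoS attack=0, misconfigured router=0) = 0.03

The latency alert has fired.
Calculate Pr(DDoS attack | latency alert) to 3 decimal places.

Pr(DDoS attack | latency alert) ≈ 0.645

P(latency alert) = 0.03*0.66*0.73 + 0.73*0.66*0.27 + 0.71*0.34*0.73 + 0.94*0.34*0.27 = 0.014454 + 0.130086 + 0.176222 + 0.086292 = 0.407054
Of this, 0.262514 comes from 0.176222 + 0.086292 (the DDoS attack=true cases).
Hence the posterior is 0.262514/0.407054 ≈ 0.645.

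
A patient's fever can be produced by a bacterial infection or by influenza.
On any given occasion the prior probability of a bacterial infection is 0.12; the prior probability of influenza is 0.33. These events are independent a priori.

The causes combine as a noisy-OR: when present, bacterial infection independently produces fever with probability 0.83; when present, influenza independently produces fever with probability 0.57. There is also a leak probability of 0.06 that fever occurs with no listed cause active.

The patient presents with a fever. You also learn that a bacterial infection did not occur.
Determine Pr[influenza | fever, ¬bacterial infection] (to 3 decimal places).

Pr[influenza | fever, ¬bacterial infection] ≈ 0.830

Under noisy-OR, P(fever | causes) = 1 − (1−0.06)·∏(1−qᵢ) over the active causes.
By total probability over both values of influenza:
  P(fever | ¬bacterial infection) = 0.06×0.67 + 0.5958×0.33
        = 0.040200 + 0.196614 = 0.236814
Keeping only the influenza-present terms gives 0.196614, so
  P(influenza | fever, ¬bacterial infection) = 0.196614 / 0.236814 ≈ 0.830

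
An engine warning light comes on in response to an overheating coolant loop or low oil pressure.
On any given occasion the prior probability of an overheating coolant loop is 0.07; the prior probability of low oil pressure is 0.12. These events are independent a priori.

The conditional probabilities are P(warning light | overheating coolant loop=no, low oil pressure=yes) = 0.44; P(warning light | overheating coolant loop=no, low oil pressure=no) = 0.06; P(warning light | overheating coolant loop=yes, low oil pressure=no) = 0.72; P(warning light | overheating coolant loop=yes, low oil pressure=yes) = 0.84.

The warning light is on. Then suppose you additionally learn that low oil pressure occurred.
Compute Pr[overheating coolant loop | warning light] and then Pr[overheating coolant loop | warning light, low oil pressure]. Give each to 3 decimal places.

Pr[overheating coolant loop | warning light] ≈ 0.344; Pr[overheating coolant loop | warning light, low oil pressure] ≈ 0.126

For the numerator, keep only overheating coolant loop=true terms: 0.044352 + 0.007056 = 0.051408
Denominator P(warning light): 0.06·0.93·0.88 + 0.44·0.93·0.12 + 0.72·0.07·0.88 + 0.84·0.07·0.12 = 0.149616
P(overheating coolant loop | warning light) = 0.051408/0.149616 ≈ 0.344

Now condition on the additional information:
P(warning light | low oil pressure) = 0.44·0.93 + 0.84·0.07 = 0.409200 + 0.058800 = 0.468000
Restricting to configurations with overheating coolant loop present: 0.84·0.07 = 0.058800.
Hence the posterior is 0.058800/0.468000 ≈ 0.126.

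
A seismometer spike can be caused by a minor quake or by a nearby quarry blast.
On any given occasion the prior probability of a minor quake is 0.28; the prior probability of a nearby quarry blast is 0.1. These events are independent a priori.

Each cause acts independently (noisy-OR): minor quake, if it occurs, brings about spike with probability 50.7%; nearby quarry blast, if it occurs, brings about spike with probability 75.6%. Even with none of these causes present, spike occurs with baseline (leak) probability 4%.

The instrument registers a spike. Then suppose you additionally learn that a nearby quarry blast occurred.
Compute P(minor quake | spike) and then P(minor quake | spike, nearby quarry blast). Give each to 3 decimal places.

P(minor quake | spike) ≈ 0.660; P(minor quake | spike, nearby quarry blast) ≈ 0.310

Under noisy-OR, P(spike | causes) = 1 − (1−0.04)·∏(1−qᵢ) over the active causes.
P(spike) = 0.04×0.72×0.9 + 0.76576×0.72×0.1 + 0.52672×0.28×0.9 + 0.88452×0.28×0.1 = 0.025920 + 0.055135 + 0.132733 + 0.024767 = 0.238555
Of this, 0.157500 comes from 0.132733 + 0.024767 (the minor quake=true cases).
So P(minor quake | spike) = 0.157500/0.238555 ≈ 0.660.

Now condition on the additional information:
Weight on minor quake=true, given the evidence: 0.88452·0.28 = 0.247666
Normalizer over all consistent configurations: 0.76576·0.72 + 0.88452·0.28 = 0.799013
Posterior = 0.247666 / 0.799013 ≈ 0.310
The drop from 0.660 to 0.310 is the explaining-away (discounting) effect.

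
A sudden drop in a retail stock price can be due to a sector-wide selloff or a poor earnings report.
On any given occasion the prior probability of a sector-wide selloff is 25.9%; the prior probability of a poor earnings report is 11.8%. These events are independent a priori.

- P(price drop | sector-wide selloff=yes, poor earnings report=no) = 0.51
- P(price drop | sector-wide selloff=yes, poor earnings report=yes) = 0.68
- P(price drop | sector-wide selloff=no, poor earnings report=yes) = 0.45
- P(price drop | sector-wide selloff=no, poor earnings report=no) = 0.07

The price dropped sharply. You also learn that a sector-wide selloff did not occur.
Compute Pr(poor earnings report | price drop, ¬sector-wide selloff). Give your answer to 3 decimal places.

By total probability over both values of poor earnings report:
  P(price drop | ¬sector-wide selloff) = 0.07×0.882 + 0.45×0.118
        = 0.061740 + 0.053100 = 0.114840
Configurations with poor earnings report contribute 0.053100, so
  P(poor earnings report | price drop, ¬sector-wide selloff) = 0.053100 / 0.114840 ≈ 0.462

Pr(poor earnings report | price drop, ¬sector-wide selloff) ≈ 0.462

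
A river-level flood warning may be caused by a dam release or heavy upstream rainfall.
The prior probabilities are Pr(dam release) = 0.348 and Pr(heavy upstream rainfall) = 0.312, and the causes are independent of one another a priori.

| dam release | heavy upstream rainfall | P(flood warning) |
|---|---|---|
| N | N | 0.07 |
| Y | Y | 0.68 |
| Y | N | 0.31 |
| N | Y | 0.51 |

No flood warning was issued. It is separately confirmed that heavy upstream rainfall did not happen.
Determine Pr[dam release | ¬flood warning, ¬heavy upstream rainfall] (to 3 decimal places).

P(¬flood warning | ¬heavy upstream rainfall) = 0.93×0.652 + 0.69×0.348 = 0.606360 + 0.240120 = 0.846480
Of this, 0.240120 comes from 0.69×0.348 (the dam release=true cases).
Hence the posterior is 0.240120/0.846480 ≈ 0.284.

Pr[dam release | ¬flood warning, ¬heavy upstream rainfall] ≈ 0.284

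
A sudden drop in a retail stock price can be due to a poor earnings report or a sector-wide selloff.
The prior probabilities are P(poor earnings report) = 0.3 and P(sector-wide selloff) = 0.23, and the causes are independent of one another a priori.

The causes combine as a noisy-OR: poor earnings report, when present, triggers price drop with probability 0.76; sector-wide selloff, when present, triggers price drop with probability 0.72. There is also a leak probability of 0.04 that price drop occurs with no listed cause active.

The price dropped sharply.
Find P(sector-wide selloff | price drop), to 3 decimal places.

Under noisy-OR, P(price drop | causes) = 1 − (1−0.04)·∏(1−qᵢ) over the active causes.
Numerator (weight on configurations with sector-wide selloff): 0.117723 + 0.064549 = 0.182272
The normalizing constant is 0.04×0.7×0.77 + 0.7312×0.7×0.23 + 0.7696×0.3×0.77 + 0.935488×0.3×0.23 = 0.381610
P(sector-wide selloff | price drop) = 0.182272/0.381610 ≈ 0.478

P(sector-wide selloff | price drop) ≈ 0.478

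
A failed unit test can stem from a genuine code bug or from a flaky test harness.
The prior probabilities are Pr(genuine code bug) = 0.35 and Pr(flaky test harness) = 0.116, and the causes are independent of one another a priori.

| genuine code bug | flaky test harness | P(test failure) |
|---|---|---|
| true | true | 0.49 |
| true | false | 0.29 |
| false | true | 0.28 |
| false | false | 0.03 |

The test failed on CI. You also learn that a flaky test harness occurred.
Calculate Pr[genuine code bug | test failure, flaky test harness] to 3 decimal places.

Pr[genuine code bug | test failure, flaky test harness] ≈ 0.485

Enumerate both values of genuine code bug and weight by the priors:
  P(test failure | flaky test harness) = 0.28·0.65 + 0.49·0.35
        = 0.182000 + 0.171500 = 0.353500
Configurations with genuine code bug contribute 0.171500, so
  P(genuine code bug | test failure, flaky test harness) = 0.171500 / 0.353500 ≈ 0.485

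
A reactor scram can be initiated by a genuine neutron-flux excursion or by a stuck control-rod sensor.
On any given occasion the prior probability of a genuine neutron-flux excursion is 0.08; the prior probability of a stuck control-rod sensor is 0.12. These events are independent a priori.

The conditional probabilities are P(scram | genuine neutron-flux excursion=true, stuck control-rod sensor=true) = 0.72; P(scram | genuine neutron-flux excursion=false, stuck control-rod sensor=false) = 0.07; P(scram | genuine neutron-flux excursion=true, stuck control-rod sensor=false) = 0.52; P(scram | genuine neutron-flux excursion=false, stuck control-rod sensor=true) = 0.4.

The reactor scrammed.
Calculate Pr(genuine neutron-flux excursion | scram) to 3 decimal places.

Pr(genuine neutron-flux excursion | scram) ≈ 0.301

P(scram) = 0.07×0.92×0.88 + 0.4×0.92×0.12 + 0.52×0.08×0.88 + 0.72×0.08×0.12 = 0.056672 + 0.044160 + 0.036608 + 0.006912 = 0.144352
Of this, 0.043520 comes from 0.036608 + 0.006912 (the genuine neutron-flux excursion=true cases).
So P(genuine neutron-flux excursion | scram) = 0.043520/0.144352 ≈ 0.301.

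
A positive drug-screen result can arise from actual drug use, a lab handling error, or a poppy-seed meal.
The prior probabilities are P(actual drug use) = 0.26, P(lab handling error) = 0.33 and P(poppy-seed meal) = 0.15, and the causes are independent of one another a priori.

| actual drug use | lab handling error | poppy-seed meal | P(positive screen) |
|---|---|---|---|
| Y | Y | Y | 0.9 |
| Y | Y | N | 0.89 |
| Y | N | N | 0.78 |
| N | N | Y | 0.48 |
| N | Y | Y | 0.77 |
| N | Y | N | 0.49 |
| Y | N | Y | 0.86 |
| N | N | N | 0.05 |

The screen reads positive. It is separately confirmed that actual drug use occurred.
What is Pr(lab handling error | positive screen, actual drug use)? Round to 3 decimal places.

P(positive screen | actual drug use) = 0.78×0.67×0.85 + 0.86×0.67×0.15 + 0.89×0.33×0.85 + 0.9×0.33×0.15 = 0.444210 + 0.086430 + 0.249645 + 0.044550 = 0.824835
The lab handling error-present share is 0.249645 + 0.044550 = 0.294195.
P(lab handling error | positive screen, actual drug use) = 0.294195 / 0.824835 ≈ 0.357

Pr(lab handling error | positive screen, actual drug use) ≈ 0.357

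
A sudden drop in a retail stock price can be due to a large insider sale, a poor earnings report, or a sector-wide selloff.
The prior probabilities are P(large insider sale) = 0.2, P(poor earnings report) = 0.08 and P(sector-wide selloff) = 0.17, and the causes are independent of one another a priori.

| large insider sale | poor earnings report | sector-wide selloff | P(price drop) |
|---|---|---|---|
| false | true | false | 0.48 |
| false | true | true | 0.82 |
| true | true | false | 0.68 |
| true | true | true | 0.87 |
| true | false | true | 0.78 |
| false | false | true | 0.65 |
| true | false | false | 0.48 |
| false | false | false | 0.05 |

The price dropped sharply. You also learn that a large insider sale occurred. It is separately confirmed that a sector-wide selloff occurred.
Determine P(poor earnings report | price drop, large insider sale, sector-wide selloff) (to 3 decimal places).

P(poor earnings report | price drop, large insider sale, sector-wide selloff) ≈ 0.088

P(price drop | large insider sale, sector-wide selloff) = 0.78×0.92 + 0.87×0.08 = 0.717600 + 0.069600 = 0.787200
The poor earnings report-present share is 0.87×0.08 = 0.069600.
P(poor earnings report | price drop, large insider sale, sector-wide selloff) = 0.069600 / 0.787200 ≈ 0.088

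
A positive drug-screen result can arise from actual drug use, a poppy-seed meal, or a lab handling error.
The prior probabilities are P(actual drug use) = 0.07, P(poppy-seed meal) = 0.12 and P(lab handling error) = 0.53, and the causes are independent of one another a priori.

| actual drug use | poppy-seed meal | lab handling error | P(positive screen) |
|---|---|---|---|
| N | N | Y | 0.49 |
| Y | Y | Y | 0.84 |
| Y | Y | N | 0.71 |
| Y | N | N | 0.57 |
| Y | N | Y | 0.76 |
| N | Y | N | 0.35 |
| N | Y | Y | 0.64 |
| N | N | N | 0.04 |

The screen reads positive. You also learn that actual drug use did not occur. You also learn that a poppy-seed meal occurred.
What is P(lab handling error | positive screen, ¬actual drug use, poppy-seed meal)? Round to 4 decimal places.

Sum P(positive screen|·) weighted by the priors over both values of lab handling error:
  P(positive screen | ¬actual drug use, poppy-seed meal) = 0.35·0.47 + 0.64·0.53
        = 0.164500 + 0.339200 = 0.503700
Configurations with lab handling error contribute 0.339200, so
  P(lab handling error | positive screen, ¬actual drug use, poppy-seed meal) = 0.339200 / 0.503700 ≈ 0.6734

P(lab handling error | positive screen, ¬actual drug use, poppy-seed meal) ≈ 0.6734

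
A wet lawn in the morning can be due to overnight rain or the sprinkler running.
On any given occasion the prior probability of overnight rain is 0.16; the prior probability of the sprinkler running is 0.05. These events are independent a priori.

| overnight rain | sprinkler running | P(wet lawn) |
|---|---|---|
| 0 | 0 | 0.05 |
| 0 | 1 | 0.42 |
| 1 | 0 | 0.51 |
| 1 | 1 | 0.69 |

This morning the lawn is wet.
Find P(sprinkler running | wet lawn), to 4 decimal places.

P(sprinkler running | wet lawn) ≈ 0.1647

P(wet lawn) = 0.05×0.84×0.95 + 0.42×0.84×0.05 + 0.51×0.16×0.95 + 0.69×0.16×0.05 = 0.039900 + 0.017640 + 0.077520 + 0.005520 = 0.140580
Of this, 0.023160 comes from 0.017640 + 0.005520 (the sprinkler running=true cases).
P(sprinkler running | wet lawn) = 0.023160 / 0.140580 ≈ 0.1647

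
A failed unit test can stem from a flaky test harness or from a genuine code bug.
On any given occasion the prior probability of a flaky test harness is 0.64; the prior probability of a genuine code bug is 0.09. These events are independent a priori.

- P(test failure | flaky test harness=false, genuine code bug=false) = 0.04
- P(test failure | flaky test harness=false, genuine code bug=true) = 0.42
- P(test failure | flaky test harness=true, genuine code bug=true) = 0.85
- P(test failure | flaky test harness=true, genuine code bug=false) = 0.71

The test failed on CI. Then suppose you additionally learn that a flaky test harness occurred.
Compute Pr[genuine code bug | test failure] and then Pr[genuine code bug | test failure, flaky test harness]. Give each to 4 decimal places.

P(test failure) = 0.04·0.36·0.91 + 0.42·0.36·0.09 + 0.71·0.64·0.91 + 0.85·0.64·0.09 = 0.013104 + 0.013608 + 0.413504 + 0.048960 = 0.489176
The genuine code bug-present share is 0.013608 + 0.048960 = 0.062568.
Hence the posterior is 0.062568/0.489176 ≈ 0.1279.

Now condition on the additional information:
For the numerator, keep only genuine code bug=true terms: 0.85·0.09 = 0.076500
The normalizing constant is 0.71·0.91 + 0.85·0.09 = 0.722600
P(genuine code bug | test failure, flaky test harness) = 0.076500/0.722600 ≈ 0.1059

Pr[genuine code bug | test failure] ≈ 0.1279; Pr[genuine code bug | test failure, flaky test harness] ≈ 0.1059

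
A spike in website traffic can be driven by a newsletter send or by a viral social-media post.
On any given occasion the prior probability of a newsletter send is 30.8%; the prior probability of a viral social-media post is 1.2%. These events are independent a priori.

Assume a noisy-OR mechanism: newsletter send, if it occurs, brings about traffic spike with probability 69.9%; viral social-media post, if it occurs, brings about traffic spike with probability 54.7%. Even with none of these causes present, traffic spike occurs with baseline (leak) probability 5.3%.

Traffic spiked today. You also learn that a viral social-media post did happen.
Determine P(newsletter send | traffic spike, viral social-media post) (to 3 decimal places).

P(newsletter send | traffic spike, viral social-media post) ≈ 0.404

Under noisy-OR, P(traffic spike | causes) = 1 − (1−0.053)·∏(1−qᵢ) over the active causes.
Enumerate both values of newsletter send and weight by the priors:
  P(traffic spike | viral social-media post) = 0.571009×0.692 + 0.870874×0.308
        = 0.395138 + 0.268229 = 0.663367
Configurations with newsletter send contribute 0.268229, so
  P(newsletter send | traffic spike, viral social-media post) = 0.268229 / 0.663367 ≈ 0.404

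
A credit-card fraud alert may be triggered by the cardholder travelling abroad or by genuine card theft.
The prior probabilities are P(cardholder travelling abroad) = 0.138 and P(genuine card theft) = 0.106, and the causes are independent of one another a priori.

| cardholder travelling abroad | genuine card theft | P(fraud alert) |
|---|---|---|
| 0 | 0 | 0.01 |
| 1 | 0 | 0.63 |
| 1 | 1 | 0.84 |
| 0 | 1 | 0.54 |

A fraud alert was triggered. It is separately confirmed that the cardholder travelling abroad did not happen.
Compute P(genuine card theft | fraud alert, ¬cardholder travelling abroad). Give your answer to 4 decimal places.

Weight on genuine card theft=true, given the evidence: 0.54*0.106 = 0.057240
The normalizing constant is 0.01*0.894 + 0.54*0.106 = 0.066180
P(genuine card theft | fraud alert, ¬cardholder travelling abroad) = 0.057240/0.066180 ≈ 0.8649

P(genuine card theft | fraud alert, ¬cardholder travelling abroad) ≈ 0.8649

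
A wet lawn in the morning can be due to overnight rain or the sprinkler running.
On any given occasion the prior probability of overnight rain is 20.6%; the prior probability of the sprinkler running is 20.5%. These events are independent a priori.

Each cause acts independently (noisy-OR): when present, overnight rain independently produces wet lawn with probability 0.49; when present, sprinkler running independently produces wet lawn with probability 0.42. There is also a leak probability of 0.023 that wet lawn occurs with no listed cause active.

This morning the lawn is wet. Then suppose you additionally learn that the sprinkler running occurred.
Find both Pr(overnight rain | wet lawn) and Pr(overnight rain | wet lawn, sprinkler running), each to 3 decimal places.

Under noisy-OR, P(wet lawn | causes) = 1 − (1−0.023)·∏(1−qᵢ) over the active causes.
P(wet lawn) = 0.023×0.794×0.795 + 0.43334×0.794×0.205 + 0.50173×0.206×0.795 + 0.711003×0.206×0.205 = 0.014518 + 0.070535 + 0.082168 + 0.030026 = 0.197247
Of this, 0.112194 comes from 0.082168 + 0.030026 (the overnight rain=true cases).
So P(overnight rain | wet lawn) = 0.112194/0.197247 ≈ 0.569.

With the extra evidence:
P(wet lawn | sprinkler running) = 0.43334*0.794 + 0.711003*0.206 = 0.344072 + 0.146467 = 0.490539
Restricting to configurations with overnight rain present: 0.711003*0.206 = 0.146467.
So P(overnight rain | wet lawn, sprinkler running) = 0.146467/0.490539 ≈ 0.299.

Pr(overnight rain | wet lawn) ≈ 0.569; Pr(overnight rain | wet lawn, sprinkler running) ≈ 0.299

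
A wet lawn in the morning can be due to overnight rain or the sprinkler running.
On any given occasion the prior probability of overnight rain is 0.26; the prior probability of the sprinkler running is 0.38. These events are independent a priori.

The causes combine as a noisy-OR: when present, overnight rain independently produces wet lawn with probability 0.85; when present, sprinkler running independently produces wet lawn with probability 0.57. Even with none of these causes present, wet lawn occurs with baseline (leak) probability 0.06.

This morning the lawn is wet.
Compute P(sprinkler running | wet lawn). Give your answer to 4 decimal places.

P(sprinkler running | wet lawn) ≈ 0.6106

Under noisy-OR, P(wet lawn | causes) = 1 − (1−0.06)·∏(1−qᵢ) over the active causes.
By total probability over the 4 (overnight rain, sprinkler running) configurations:
  P(wet lawn) = 0.06*0.74*0.62 + 0.5958*0.74*0.38 + 0.859*0.26*0.62 + 0.93937*0.26*0.38
        = 0.027528 + 0.167539 + 0.138471 + 0.092810 = 0.426348
Configurations with sprinkler running contribute 0.260349, so
  P(sprinkler running | wet lawn) = 0.260349 / 0.426348 ≈ 0.6106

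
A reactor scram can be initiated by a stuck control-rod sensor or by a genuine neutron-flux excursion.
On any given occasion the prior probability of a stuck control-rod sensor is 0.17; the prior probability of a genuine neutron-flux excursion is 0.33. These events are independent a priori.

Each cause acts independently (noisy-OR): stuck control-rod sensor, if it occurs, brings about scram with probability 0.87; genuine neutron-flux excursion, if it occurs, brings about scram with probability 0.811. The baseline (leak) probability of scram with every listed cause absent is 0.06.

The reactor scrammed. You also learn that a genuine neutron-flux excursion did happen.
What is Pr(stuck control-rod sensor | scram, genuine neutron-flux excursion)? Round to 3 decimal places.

Under noisy-OR, P(scram | causes) = 1 − (1−0.06)·∏(1−qᵢ) over the active causes.
P(scram | genuine neutron-flux excursion) = 0.82234×0.83 + 0.976904×0.17 = 0.682542 + 0.166074 = 0.848616
The stuck control-rod sensor-present share is 0.976904×0.17 = 0.166074.
P(stuck control-rod sensor | scram, genuine neutron-flux excursion) = 0.166074 / 0.848616 ≈ 0.196

Pr(stuck control-rod sensor | scram, genuine neutron-flux excursion) ≈ 0.196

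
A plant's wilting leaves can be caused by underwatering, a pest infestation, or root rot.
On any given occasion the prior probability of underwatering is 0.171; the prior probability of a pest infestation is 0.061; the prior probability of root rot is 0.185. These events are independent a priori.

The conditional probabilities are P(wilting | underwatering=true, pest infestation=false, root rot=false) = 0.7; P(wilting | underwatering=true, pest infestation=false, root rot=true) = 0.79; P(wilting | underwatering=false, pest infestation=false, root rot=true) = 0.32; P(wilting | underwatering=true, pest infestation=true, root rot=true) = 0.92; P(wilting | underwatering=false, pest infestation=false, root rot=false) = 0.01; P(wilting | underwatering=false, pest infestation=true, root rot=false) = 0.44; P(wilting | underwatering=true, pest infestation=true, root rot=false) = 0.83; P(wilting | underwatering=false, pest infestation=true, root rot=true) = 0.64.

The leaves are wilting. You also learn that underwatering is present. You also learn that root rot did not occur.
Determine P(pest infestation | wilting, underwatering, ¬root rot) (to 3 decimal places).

P(pest infestation | wilting, underwatering, ¬root rot) ≈ 0.072

For the numerator, keep only pest infestation=true terms: 0.83*0.061 = 0.050630
The normalizing constant is 0.7*0.939 + 0.83*0.061 = 0.707930
Posterior = 0.050630 / 0.707930 ≈ 0.072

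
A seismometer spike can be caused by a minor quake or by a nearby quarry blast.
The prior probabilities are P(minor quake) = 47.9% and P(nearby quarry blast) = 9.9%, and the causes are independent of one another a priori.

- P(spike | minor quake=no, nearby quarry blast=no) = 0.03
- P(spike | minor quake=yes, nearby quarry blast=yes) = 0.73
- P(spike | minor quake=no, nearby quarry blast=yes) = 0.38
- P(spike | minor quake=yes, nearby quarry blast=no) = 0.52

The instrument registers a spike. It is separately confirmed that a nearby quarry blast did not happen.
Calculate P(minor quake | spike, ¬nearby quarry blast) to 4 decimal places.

P(minor quake | spike, ¬nearby quarry blast) ≈ 0.9410

Numerator (weight on configurations with minor quake): 0.52×0.479 = 0.249080
Denominator P(spike | ¬nearby quarry blast): 0.03×0.521 + 0.52×0.479 = 0.264710
P(minor quake | spike, ¬nearby quarry blast) = 0.249080/0.264710 ≈ 0.9410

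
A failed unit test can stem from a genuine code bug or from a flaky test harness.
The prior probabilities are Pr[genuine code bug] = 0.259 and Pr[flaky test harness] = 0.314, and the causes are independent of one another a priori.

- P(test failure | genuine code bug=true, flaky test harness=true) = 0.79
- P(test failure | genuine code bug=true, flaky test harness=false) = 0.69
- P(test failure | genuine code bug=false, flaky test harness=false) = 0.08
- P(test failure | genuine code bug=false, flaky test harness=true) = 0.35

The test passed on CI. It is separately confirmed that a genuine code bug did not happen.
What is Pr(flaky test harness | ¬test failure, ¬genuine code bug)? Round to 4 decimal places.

P(¬test failure | ¬genuine code bug) = 0.92·0.686 + 0.65·0.314 = 0.631120 + 0.204100 = 0.835220
Restricting to configurations with flaky test harness present: 0.65·0.314 = 0.204100.
P(flaky test harness | ¬test failure, ¬genuine code bug) = 0.204100 / 0.835220 ≈ 0.2444

Pr(flaky test harness | ¬test failure, ¬genuine code bug) ≈ 0.2444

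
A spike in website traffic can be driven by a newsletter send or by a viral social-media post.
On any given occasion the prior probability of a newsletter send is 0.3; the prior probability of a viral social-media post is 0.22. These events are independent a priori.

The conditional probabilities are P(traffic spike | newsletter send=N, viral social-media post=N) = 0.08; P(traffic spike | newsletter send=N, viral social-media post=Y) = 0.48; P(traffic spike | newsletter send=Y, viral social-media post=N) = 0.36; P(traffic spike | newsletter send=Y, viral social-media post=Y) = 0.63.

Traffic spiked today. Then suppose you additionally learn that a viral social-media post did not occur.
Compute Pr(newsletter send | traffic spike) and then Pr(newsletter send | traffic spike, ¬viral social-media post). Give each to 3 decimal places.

Sum P(traffic spike|·) weighted by the priors over the 4 (newsletter send, viral social-media post) configurations:
  P(traffic spike) = 0.08×0.7×0.78 + 0.48×0.7×0.22 + 0.36×0.3×0.78 + 0.63×0.3×0.22
        = 0.043680 + 0.073920 + 0.084240 + 0.041580 = 0.243420
Keeping only the newsletter send-present terms gives 0.125820, so
  P(newsletter send | traffic spike) = 0.125820 / 0.243420 ≈ 0.517

Now also conditioning on viral social-media post≠true:
Sum P(traffic spike|·) weighted by the priors over both values of newsletter send:
  P(traffic spike | ¬viral social-media post) = 0.08*0.7 + 0.36*0.3
        = 0.056000 + 0.108000 = 0.164000
Configurations with newsletter send contribute 0.108000, so
  P(newsletter send | traffic spike, ¬viral social-media post) = 0.108000 / 0.164000 ≈ 0.659
Ruling out viral social-media post raises the posterior on newsletter send — the flip side of explaining away.

Pr(newsletter send | traffic spike) ≈ 0.517; Pr(newsletter send | traffic spike, ¬viral social-media post) ≈ 0.659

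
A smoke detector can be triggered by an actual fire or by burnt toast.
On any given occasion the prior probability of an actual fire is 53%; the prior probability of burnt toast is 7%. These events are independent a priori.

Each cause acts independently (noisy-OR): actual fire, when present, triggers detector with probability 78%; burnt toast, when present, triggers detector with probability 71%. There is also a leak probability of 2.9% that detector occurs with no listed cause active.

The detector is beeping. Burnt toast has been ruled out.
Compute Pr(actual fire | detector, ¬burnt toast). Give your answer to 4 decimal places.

Pr(actual fire | detector, ¬burnt toast) ≈ 0.9683

Under noisy-OR, P(detector | causes) = 1 − (1−0.029)·∏(1−qᵢ) over the active causes.
For the numerator, keep only actual fire=true terms: 0.78638*0.53 = 0.416781
Normalizer over all consistent configurations: 0.029*0.47 + 0.78638*0.53 = 0.430411
Posterior = 0.416781 / 0.430411 ≈ 0.9683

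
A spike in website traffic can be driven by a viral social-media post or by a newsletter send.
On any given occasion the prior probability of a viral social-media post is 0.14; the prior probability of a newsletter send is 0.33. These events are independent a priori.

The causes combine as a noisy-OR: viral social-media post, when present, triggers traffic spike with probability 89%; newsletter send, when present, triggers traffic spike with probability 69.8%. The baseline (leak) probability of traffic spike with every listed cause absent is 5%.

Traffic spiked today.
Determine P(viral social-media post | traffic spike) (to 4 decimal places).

P(viral social-media post | traffic spike) ≈ 0.3577

Under noisy-OR, P(traffic spike | causes) = 1 − (1−0.05)·∏(1−qᵢ) over the active causes.
Enumerate the 4 (viral social-media post, newsletter send) configurations and weight by the priors:
  P(traffic spike) = 0.05×0.86×0.67 + 0.7131×0.86×0.33 + 0.8955×0.14×0.67 + 0.968441×0.14×0.33
        = 0.028810 + 0.202378 + 0.083998 + 0.044742 = 0.359928
Configurations with viral social-media post contribute 0.128740, so
  P(viral social-media post | traffic spike) = 0.128740 / 0.359928 ≈ 0.3577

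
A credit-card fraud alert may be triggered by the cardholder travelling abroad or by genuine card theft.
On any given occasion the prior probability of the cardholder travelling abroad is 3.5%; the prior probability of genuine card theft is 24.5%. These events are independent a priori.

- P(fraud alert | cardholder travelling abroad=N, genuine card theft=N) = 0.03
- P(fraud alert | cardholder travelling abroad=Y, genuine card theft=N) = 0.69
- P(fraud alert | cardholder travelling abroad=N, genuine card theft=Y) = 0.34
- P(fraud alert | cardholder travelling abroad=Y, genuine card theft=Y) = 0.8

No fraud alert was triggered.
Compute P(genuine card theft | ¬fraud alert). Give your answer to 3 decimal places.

P(¬fraud alert) = 0.97*0.965*0.755 + 0.66*0.965*0.245 + 0.31*0.035*0.755 + 0.2*0.035*0.245 = 0.706718 + 0.156040 + 0.008192 + 0.001715 = 0.872665
Restricting to configurations with genuine card theft present: 0.156040 + 0.001715 = 0.157755.
P(genuine card theft | ¬fraud alert) = 0.157755 / 0.872665 ≈ 0.181

P(genuine card theft | ¬fraud alert) ≈ 0.181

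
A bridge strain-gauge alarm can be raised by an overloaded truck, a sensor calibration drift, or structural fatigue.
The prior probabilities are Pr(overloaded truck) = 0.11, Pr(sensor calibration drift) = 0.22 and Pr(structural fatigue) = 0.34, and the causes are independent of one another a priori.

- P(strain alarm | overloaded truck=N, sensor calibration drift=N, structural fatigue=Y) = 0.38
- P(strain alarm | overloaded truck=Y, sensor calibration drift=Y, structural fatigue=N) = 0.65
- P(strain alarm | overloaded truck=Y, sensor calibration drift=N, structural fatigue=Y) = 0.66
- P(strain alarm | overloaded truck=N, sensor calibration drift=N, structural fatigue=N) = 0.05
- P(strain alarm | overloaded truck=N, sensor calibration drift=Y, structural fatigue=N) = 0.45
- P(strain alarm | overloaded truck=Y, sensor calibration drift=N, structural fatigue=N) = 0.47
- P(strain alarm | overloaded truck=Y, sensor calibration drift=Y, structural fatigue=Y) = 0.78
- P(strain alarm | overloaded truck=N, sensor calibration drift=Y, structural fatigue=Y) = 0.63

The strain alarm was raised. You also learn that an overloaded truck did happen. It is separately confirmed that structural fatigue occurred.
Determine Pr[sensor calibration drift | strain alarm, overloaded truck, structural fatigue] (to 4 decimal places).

For the numerator, keep only sensor calibration drift=true terms: 0.78×0.22 = 0.171600
Normalizer over all consistent configurations: 0.66×0.78 + 0.78×0.22 = 0.686400
Posterior = 0.171600 / 0.686400 ≈ 0.2500

Pr[sensor calibration drift | strain alarm, overloaded truck, structural fatigue] ≈ 0.2500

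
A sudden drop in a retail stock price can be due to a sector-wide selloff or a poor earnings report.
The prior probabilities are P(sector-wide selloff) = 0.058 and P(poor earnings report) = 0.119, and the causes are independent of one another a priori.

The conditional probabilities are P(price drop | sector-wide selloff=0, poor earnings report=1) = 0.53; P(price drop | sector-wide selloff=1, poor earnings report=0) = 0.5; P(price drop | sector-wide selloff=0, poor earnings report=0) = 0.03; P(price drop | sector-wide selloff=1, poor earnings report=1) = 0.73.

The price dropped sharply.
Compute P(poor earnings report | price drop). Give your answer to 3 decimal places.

P(poor earnings report | price drop) ≈ 0.561

Sum P(price drop|·) weighted by the priors over the 4 (sector-wide selloff, poor earnings report) configurations:
  P(price drop) = 0.03×0.942×0.881 + 0.53×0.942×0.119 + 0.5×0.058×0.881 + 0.73×0.058×0.119
        = 0.024897 + 0.059412 + 0.025549 + 0.005038 = 0.114896
Keeping only the poor earnings report-present terms gives 0.064450, so
  P(poor earnings report | price drop) = 0.064450 / 0.114896 ≈ 0.561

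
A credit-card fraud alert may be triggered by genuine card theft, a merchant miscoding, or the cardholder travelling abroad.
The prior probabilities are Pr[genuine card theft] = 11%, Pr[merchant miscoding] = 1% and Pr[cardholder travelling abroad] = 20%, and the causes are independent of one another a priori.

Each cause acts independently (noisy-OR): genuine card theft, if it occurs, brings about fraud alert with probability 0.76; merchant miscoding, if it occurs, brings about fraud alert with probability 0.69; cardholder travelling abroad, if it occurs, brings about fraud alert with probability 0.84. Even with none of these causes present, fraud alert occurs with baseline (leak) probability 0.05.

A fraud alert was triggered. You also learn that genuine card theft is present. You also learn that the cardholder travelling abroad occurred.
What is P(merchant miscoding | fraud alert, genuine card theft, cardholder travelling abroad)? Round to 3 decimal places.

Under noisy-OR, P(fraud alert | causes) = 1 − (1−0.05)·∏(1−qᵢ) over the active causes.
P(fraud alert | genuine card theft, cardholder travelling abroad) = 0.96352·0.99 + 0.988691·0.01 = 0.953885 + 0.009887 = 0.963772
Of this, 0.009887 comes from 0.988691·0.01 (the merchant miscoding=true cases).
So P(merchant miscoding | fraud alert, genuine card theft, cardholder travelling abroad) = 0.009887/0.963772 ≈ 0.010.

P(merchant miscoding | fraud alert, genuine card theft, cardholder travelling abroad) ≈ 0.010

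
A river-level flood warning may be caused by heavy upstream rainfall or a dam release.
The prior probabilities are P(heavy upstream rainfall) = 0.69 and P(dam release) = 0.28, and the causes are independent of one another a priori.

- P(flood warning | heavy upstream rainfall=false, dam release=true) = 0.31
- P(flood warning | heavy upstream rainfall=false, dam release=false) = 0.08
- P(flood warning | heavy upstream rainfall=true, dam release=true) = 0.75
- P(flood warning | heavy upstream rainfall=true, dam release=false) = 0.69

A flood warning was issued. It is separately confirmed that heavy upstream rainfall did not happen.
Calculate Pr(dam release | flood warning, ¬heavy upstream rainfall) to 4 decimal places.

Pr(dam release | flood warning, ¬heavy upstream rainfall) ≈ 0.6011

Enumerate both values of dam release and weight by the priors:
  P(flood warning | ¬heavy upstream rainfall) = 0.08×0.72 + 0.31×0.28
        = 0.057600 + 0.086800 = 0.144400
Keeping only the dam release-present terms gives 0.086800, so
  P(dam release | flood warning, ¬heavy upstream rainfall) = 0.086800 / 0.144400 ≈ 0.6011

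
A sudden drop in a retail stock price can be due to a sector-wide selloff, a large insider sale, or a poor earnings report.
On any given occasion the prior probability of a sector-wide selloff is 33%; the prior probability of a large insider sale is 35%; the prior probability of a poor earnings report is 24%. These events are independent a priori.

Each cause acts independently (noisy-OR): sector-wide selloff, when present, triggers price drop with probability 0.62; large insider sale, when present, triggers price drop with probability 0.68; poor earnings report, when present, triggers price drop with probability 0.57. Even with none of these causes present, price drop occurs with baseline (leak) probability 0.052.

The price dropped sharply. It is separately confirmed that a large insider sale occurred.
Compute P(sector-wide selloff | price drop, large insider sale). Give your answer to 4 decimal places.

P(sector-wide selloff | price drop, large insider sale) ≈ 0.3753

Under noisy-OR, P(price drop | causes) = 1 − (1−0.052)·∏(1−qᵢ) over the active causes.
P(price drop | large insider sale) = 0.69664×0.67×0.76 + 0.869555×0.67×0.24 + 0.884723×0.33×0.76 + 0.950431×0.33×0.24 = 0.354729 + 0.139824 + 0.221889 + 0.075274 = 0.791716
Restricting to configurations with sector-wide selloff present: 0.221889 + 0.075274 = 0.297163.
Hence the posterior is 0.297163/0.791716 ≈ 0.3753.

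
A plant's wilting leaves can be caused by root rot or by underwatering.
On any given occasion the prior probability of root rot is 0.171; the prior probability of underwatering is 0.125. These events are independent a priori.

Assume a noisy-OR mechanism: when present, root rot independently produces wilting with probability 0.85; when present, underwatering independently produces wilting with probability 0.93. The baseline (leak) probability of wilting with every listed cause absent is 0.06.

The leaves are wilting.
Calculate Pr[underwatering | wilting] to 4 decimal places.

Pr[underwatering | wilting] ≈ 0.4068

Under noisy-OR, P(wilting | causes) = 1 − (1−0.06)·∏(1−qᵢ) over the active causes.
Numerator (weight on configurations with underwatering): 0.096806 + 0.021164 = 0.117970
Normalizer over all consistent configurations: 0.06*0.829*0.875 + 0.9342*0.829*0.125 + 0.859*0.171*0.875 + 0.99013*0.171*0.125 = 0.290020
Posterior = 0.117970 / 0.290020 ≈ 0.4068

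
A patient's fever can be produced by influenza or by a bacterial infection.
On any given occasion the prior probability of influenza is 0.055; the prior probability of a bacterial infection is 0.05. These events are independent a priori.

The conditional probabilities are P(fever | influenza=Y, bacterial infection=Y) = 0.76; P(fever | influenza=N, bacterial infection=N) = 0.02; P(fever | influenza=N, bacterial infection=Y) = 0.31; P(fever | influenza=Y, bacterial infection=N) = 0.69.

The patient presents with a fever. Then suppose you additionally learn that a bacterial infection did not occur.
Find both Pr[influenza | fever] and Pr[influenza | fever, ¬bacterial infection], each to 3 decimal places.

Pr[influenza | fever] ≈ 0.539; Pr[influenza | fever, ¬bacterial infection] ≈ 0.668

Weight on influenza=true, given the evidence: 0.036052 + 0.002090 = 0.038142
The normalizing constant is 0.02·0.945·0.95 + 0.31·0.945·0.05 + 0.69·0.055·0.95 + 0.76·0.055·0.05 = 0.070745
Posterior = 0.038142 / 0.070745 ≈ 0.539

With the extra evidence:
Sum P(fever|·) weighted by the priors over both values of influenza:
  P(fever | ¬bacterial infection) = 0.02·0.945 + 0.69·0.055
        = 0.018900 + 0.037950 = 0.056850
Keeping only the influenza-present terms gives 0.037950, so
  P(influenza | fever, ¬bacterial infection) = 0.037950 / 0.056850 ≈ 0.668
Ruling out bacterial infection raises the posterior on influenza — the flip side of explaining away.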